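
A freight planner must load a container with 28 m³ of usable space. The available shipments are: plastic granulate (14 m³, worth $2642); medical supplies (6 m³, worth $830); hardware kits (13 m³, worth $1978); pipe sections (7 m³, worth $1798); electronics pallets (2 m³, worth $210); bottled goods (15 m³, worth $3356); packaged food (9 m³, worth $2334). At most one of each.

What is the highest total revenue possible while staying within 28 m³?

Density check — packaged food 259.33, pipe sections 256.86, bottled goods 223.73, plastic granulate 188.71 are the best per m³.
A density-first pass picks medical supplies + pipe sections + electronics pallets + packaged food — 5172 at 24 m³.
The 11 m³ tied up in electronics pallets and packaged food is better spent on bottled goods — total rises to 5984 (28 m³).
Next best is electronics pallets + bottled goods + packaged food at 5900 (26 m³) — short by 84.

5984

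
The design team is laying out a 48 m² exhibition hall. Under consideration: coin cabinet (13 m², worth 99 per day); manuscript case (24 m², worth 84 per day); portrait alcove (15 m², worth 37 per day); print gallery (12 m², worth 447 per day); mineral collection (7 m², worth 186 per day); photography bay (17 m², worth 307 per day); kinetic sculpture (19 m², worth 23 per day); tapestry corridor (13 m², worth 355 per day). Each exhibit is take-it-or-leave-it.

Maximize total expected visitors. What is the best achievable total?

Greedy by ratio would take coin cabinet + print gallery + mineral collection + tapestry corridor: 45 m² used, total 1087.
The 20 m² tied up in coin cabinet and mineral collection is better spent on photography bay — total rises to 1109 (42 m²).
The spare 6 m² is too small for any remaining exhibit, and no exchange beats 1109.

1109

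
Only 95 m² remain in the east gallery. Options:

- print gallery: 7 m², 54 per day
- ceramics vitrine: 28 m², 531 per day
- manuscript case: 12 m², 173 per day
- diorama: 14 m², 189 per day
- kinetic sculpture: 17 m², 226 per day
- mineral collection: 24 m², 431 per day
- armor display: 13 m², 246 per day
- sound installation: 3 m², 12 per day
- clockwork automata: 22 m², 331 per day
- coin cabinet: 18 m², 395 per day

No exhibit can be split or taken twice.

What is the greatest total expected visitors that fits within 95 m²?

Density check — coin cabinet 21.94, ceramics vitrine 18.96, armor display 18.92 are the best per m².
The ratio ordering already packs tightly: ceramics vitrine + manuscript case + mineral collection + armor display + coin cabinet, 95 m², 1776.
Next best is ceramics vitrine + mineral collection + sound installation + clockwork automata + coin cabinet at 1700 (95 m²) — short by 76.

1776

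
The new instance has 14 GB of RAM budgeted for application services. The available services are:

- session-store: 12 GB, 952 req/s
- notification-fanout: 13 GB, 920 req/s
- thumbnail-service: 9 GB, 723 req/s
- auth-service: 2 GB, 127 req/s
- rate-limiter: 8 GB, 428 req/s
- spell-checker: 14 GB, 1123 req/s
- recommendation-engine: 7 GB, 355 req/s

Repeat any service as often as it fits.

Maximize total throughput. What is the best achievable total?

1123

A density-first pass picks thumbnail-service + 2×auth-service — 977 at 13 GB.
Dropping thumbnail-service and 2×auth-service frees 13 GB; slotting in spell-checker (14 GB) lifts the total to 1123 at 14 GB.
No other feasible combination exceeds 1123.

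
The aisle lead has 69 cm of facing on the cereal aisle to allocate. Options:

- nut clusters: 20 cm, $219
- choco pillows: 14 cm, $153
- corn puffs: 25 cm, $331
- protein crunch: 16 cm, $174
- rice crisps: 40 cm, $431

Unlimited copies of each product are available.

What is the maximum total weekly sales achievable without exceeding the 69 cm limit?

836

Density check — corn puffs 13.24, nut clusters 10.95, choco pillows 10.93, protein crunch 10.88 are the best per cm.
The ratio heuristic lands on choco pillows + 2×corn puffs (815) but leaves 5 cm idle.
Replace choco pillows with protein crunch: the trade gains 21 net, giving 836 at 66 cm.
Every other selection either busts 69 cm or fails to beat 836.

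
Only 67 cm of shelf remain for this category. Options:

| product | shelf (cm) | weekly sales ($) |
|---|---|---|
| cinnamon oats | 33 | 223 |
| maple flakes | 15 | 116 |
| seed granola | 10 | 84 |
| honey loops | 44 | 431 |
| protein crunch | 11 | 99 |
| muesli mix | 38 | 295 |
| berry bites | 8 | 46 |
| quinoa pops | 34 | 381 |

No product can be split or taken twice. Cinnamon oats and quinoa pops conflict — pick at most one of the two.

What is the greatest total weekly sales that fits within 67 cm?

Density check — quinoa pops 11.21, honey loops 9.80, protein crunch 9.00, seed granola 8.40 are the best per cm.
The ratio heuristic lands on seed granola + protein crunch + berry bites + quinoa pops (610) but leaves 4 cm idle.
The 11 cm tied up in protein crunch is better spent on maple flakes — total rises to 627 (67 cm).
The closest alternative, seed granola + honey loops + protein crunch, reaches only 614.

627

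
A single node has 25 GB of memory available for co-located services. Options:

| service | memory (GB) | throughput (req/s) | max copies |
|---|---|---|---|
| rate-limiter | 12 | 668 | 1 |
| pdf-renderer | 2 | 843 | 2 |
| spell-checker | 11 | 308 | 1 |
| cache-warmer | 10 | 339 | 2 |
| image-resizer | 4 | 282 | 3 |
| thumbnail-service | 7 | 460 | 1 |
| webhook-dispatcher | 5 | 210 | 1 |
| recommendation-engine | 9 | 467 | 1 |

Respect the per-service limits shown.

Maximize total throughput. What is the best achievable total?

2999

Ranking by ratio (throughput/GB): pdf-renderer 421.50, image-resizer 70.50, thumbnail-service 65.71, rate-limiter 55.67.
Filling by ratio: 2×pdf-renderer + 3×image-resizer + thumbnail-service for 2992, with 2 GB left unused.
Dropping thumbnail-service frees 7 GB; slotting in recommendation-engine (9 GB) lifts the total to 2999 at 25 GB.
Every other selection either busts 25 GB or exceeds an availability limit or fails to beat 2999.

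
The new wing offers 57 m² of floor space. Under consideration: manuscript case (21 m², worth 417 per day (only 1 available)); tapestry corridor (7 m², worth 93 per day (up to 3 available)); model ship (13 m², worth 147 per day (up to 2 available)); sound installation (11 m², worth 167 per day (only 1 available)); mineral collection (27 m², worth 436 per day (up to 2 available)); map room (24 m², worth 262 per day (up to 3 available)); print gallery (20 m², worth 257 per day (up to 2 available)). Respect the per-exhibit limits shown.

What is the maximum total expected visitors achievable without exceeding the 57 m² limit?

946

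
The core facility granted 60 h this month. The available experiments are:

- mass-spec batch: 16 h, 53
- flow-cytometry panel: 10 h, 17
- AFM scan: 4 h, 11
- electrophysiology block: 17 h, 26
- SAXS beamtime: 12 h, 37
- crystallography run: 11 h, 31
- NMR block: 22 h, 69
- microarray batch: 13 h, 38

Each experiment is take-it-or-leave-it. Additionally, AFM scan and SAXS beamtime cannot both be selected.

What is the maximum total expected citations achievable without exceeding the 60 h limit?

176

Density check — mass-spec batch 3.31, NMR block 3.14, SAXS beamtime 3.08, microarray batch 2.92 are the best per h.
Best packing: mass-spec batch + flow-cytometry panel + SAXS beamtime + NMR block — 60 h, 176 total.
The closest alternative, SAXS beamtime + crystallography run + NMR block + microarray batch, reaches only 175.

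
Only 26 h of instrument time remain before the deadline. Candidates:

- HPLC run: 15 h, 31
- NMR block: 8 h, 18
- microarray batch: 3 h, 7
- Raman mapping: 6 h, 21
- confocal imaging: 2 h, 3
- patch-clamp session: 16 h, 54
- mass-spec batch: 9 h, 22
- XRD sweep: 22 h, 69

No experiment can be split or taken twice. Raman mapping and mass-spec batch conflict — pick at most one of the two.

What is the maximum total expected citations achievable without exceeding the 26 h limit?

82

By expected citations per h: Raman mapping 3.50, patch-clamp session 3.38, XRD sweep 3.14 lead.
Microarray batch + Raman mapping + patch-clamp session uses 25 of the 26 h and totals 82.
That's the maximum — no feasible swap from here does better than 82.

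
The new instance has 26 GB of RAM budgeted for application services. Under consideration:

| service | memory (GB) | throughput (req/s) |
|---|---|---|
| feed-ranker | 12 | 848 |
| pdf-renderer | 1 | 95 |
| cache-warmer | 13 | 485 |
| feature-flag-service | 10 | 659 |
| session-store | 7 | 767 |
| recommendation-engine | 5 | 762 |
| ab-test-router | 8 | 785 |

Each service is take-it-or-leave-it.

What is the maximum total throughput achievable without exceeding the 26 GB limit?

2490

The ratio heuristic lands on pdf-renderer + session-store + recommendation-engine + ab-test-router (2409) but leaves 5 GB idle.
Dropping session-store frees 7 GB; slotting in feed-ranker (12 GB) lifts the total to 2490 at 26 GB.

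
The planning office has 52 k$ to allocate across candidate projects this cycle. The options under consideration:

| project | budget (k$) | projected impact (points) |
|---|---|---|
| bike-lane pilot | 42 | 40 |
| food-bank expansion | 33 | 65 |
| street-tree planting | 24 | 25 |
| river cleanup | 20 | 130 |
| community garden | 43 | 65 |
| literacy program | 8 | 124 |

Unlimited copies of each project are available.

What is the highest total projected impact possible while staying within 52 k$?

The ratio ordering already packs tightly: 6×literacy program, 48 k$, 744.
The spare 4 k$ is too small for any remaining project, and no exchange beats 744.

744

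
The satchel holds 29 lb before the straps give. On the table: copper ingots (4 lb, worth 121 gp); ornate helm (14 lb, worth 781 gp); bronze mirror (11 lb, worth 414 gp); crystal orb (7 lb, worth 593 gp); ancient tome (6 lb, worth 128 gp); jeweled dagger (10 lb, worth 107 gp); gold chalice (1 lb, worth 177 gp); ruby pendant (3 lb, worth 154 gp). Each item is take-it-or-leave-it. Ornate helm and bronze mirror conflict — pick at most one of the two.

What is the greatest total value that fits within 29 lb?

1826

Taking copper ingots + ornate helm + crystal orb + gold chalice + ruby pendant: 29 lb used, 1826 in value.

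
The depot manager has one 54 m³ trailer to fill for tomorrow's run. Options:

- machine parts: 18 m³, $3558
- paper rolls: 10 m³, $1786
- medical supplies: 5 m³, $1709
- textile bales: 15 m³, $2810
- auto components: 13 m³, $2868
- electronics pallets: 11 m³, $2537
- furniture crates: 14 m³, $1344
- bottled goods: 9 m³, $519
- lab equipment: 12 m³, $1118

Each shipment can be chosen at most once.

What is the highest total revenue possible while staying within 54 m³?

By revenue per m³: medical supplies 341.80, electronics pallets 230.64, auto components 220.62, machine parts 197.67 lead.
A density-first pass picks machine parts + medical supplies + auto components + electronics pallets — 10672 at 47 m³.
The 18 m³ tied up in machine parts is better spent on paper rolls + textile bales — total rises to 11710 (54 m³).

11710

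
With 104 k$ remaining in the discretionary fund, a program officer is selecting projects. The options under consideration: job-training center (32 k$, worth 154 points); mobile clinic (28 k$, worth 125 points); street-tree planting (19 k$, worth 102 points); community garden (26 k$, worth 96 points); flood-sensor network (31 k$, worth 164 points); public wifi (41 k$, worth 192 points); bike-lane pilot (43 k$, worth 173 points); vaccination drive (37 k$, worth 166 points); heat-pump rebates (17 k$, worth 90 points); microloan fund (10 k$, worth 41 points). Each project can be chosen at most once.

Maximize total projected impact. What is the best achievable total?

522

The ratio heuristic lands on job-training center + street-tree planting + flood-sensor network + heat-pump rebates (510) but leaves 5 k$ idle.
The 32 k$ tied up in job-training center is better spent on vaccination drive — total rises to 522 (104 k$).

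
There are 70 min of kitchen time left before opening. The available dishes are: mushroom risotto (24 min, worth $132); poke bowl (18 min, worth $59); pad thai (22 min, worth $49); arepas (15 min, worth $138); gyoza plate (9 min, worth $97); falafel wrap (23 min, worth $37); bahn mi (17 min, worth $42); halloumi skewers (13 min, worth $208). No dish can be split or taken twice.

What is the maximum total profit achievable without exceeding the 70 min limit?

Density check — halloumi skewers 16.00, gyoza plate 10.78, arepas 9.20 are the best per min.
Taking mushroom risotto + arepas + gyoza plate + halloumi skewers: 61 min used, 575 in profit.
Every other selection either busts 70 min or fails to beat 575.

575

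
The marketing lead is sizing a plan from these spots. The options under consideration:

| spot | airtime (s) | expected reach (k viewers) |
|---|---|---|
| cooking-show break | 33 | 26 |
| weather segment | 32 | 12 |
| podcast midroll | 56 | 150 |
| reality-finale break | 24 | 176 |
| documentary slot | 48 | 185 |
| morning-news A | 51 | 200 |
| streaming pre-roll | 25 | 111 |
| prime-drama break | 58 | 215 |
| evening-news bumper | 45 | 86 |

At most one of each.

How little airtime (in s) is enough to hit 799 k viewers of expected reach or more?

Look for the lowest-airtime combination reaching 799.
podcast midroll + reality-finale break + documentary slot + morning-news A + streaming pre-roll: 822 expected reach at 204 s.
No combination under 204 s hits 799.

204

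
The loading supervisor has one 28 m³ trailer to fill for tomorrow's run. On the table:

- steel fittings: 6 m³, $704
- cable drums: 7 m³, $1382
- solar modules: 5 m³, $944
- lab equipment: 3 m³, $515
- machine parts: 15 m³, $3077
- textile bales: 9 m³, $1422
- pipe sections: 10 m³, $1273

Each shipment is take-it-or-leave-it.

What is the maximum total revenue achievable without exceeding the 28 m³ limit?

5403

Best packing: cable drums + solar modules + machine parts — 27 m³, 5403 total.
Runner-up steel fittings + cable drums + machine parts tops out at 5163.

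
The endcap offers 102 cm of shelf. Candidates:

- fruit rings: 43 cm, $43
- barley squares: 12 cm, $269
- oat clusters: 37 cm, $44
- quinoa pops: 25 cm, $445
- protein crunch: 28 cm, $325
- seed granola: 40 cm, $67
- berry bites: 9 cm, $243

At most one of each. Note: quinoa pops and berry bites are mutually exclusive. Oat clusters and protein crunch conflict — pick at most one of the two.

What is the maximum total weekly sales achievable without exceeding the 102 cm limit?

1039

Taking barley squares + quinoa pops + protein crunch: 65 cm used, 1039 in weekly sales.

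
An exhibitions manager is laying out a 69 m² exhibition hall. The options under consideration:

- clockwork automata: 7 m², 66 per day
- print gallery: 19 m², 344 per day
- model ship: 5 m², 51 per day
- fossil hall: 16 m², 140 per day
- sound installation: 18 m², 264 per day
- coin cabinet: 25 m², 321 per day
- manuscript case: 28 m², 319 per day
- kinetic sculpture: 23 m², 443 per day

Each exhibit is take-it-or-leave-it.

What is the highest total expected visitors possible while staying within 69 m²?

1117

Density check — kinetic sculpture 19.26, print gallery 18.11, sound installation 14.67 are the best per m².
A density-first pass picks print gallery + model ship + sound installation + kinetic sculpture — 1102 at 65 m².
The 5 m² tied up in model ship is better spent on clockwork automata — total rises to 1117 (67 m²).
The spare 2 m² is too small for any remaining exhibit, and no exchange beats 1117.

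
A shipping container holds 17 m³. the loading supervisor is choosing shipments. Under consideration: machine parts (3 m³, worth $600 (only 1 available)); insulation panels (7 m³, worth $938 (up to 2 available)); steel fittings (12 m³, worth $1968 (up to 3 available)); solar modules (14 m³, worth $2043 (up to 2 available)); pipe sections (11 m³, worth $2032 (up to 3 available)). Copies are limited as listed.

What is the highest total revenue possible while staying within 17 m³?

Taking the top-ratio shipments first gives machine parts + pipe sections for 2632 (14 m³).
Dropping pipe sections frees 11 m³; slotting in solar modules (14 m³) lifts the total to 2643 at 17 m³.
Nothing else within 17 m³ beats 2643.

2643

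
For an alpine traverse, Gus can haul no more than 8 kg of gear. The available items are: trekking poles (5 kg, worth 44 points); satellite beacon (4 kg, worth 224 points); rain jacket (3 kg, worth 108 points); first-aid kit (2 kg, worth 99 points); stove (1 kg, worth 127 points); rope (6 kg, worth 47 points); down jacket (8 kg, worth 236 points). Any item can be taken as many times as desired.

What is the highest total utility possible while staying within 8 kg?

1016

Density check — stove 127.00, satellite beacon 56.00, first-aid kit 49.50 are the best per kg.
Taking 8×stove: 8 kg used, 1016 in utility.
Nothing else within 8 kg beats 1016.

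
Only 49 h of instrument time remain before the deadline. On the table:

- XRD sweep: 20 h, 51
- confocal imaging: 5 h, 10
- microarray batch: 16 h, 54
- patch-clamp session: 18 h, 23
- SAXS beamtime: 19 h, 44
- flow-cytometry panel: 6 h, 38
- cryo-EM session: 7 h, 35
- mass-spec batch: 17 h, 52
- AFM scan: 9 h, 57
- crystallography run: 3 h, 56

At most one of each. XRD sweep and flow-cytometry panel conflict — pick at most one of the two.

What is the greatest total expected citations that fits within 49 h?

By expected citations per h: crystallography run 18.67, flow-cytometry panel 6.33, AFM scan 6.33, cryo-EM session 5.00 lead.
The ratio ordering already packs tightly: confocal imaging + microarray batch + flow-cytometry panel + cryo-EM session + AFM scan + crystallography run, 46 h, 250.

250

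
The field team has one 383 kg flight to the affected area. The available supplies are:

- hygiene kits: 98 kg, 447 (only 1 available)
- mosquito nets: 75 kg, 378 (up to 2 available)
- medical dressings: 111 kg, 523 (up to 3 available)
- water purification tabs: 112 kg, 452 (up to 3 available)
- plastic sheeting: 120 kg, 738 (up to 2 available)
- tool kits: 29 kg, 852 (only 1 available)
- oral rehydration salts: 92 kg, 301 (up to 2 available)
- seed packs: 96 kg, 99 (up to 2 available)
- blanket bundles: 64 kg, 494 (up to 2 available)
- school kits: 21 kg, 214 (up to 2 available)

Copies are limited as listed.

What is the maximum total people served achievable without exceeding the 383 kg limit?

Filling by ratio: plastic sheeting + tool kits + 2×blanket bundles + 2×school kits for 3006, with 64 kg left unused.
The 64 kg tied up in blanket bundles is better spent on plastic sheeting — total rises to 3250 (375 kg).
That's the maximum — no swap from here does better than 3250.

3250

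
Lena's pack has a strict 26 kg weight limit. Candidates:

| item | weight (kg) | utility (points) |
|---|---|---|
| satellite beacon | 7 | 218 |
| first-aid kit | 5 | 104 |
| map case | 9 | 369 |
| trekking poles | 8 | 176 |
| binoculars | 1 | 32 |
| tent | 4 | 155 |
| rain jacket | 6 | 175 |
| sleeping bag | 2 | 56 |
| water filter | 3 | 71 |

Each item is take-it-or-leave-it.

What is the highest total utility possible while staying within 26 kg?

917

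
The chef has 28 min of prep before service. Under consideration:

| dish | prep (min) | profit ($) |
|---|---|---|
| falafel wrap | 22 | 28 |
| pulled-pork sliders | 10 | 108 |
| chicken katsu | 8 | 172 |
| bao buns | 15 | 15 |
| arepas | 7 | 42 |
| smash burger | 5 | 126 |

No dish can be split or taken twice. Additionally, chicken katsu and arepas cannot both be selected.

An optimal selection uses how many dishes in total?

3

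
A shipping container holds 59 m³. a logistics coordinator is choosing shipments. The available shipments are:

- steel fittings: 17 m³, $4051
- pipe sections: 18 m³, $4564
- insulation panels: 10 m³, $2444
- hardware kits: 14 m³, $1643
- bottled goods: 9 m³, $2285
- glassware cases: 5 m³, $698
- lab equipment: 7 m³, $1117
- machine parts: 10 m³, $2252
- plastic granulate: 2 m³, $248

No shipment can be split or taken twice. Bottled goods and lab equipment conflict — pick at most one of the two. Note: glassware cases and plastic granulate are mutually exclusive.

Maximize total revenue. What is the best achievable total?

By revenue per m³: bottled goods 253.89, pipe sections 253.56, insulation panels 244.40 lead.
The ratio ordering already packs tightly: steel fittings + pipe sections + insulation panels + bottled goods + glassware cases, 59 m³, 14042.
Runner-up steel fittings + pipe sections + bottled goods + glassware cases + machine parts tops out at 13850.

14042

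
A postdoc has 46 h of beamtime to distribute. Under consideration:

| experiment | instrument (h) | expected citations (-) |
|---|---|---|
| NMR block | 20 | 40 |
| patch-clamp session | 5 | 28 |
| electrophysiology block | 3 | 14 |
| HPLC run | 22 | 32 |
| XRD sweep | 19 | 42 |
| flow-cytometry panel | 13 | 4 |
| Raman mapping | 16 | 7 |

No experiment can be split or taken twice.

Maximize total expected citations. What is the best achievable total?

110

By expected citations per h: patch-clamp session 5.60, electrophysiology block 4.67, XRD sweep 2.21, NMR block 2.00 lead.
The ratio heuristic lands on patch-clamp session + electrophysiology block + XRD sweep + Raman mapping (91) but leaves 3 h idle.
Dropping electrophysiology block and Raman mapping frees 19 h; slotting in NMR block (20 h) lifts the total to 110 at 44 h.
Nothing else within 46 h beats 110.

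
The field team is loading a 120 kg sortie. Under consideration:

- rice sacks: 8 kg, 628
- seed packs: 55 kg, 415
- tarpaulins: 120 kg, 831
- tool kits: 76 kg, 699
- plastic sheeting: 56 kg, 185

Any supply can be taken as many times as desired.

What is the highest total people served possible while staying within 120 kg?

The ratio ordering already packs tightly: 15×rice sacks, 120 kg, 9420.
That's the maximum — no swap from here does better than 9420.

9420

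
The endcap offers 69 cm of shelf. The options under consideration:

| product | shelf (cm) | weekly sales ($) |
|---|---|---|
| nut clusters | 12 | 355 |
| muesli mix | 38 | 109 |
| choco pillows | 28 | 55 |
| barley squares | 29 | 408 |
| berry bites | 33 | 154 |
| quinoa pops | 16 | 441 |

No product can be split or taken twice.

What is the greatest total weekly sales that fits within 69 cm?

1204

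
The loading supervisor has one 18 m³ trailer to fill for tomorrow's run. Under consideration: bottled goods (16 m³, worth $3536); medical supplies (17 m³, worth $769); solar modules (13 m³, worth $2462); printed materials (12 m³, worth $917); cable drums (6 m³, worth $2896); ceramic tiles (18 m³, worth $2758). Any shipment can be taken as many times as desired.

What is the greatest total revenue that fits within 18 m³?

Taking 3×cable drums: 18 m³ used, 8688 in revenue.

8688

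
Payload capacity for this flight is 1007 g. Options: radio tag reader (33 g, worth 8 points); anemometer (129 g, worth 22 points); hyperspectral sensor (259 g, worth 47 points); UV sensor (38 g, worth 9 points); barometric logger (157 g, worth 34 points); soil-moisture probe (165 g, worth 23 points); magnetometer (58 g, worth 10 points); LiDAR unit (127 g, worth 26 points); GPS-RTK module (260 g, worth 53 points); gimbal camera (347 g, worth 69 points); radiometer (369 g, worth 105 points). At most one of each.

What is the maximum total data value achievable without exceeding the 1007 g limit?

Ranking by ratio (data value/g): radiometer 0.28, radio tag reader 0.24, UV sensor 0.24.
The ratio heuristic lands on radio tag reader + UV sensor + barometric logger + LiDAR unit + GPS-RTK module + radiometer (235) but leaves 23 g idle.
Replace UV sensor with magnetometer: the trade gains 1 net, giving 236 at 1004 g.
Every other selection either busts 1007 g or fails to beat 236.

236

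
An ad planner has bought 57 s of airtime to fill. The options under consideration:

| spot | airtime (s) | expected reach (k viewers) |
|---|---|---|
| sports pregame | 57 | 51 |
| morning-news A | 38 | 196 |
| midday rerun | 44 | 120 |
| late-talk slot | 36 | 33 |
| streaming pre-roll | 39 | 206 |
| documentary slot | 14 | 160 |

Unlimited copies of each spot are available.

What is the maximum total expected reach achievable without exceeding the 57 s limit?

640

The ratio ordering already packs tightly: 4×documentary slot, 56 s, 640.
The spare 1 s is too small for any remaining spot, and no exchange beats 640.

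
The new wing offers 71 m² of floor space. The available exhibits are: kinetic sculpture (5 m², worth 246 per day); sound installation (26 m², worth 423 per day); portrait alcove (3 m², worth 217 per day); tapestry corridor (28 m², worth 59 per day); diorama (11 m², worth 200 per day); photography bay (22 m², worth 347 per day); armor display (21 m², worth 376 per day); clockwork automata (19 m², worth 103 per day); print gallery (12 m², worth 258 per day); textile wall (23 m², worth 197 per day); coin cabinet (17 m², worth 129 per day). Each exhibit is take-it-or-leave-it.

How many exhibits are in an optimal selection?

The maximum expected visitors within 71 m² is 1520.
One optimal bundle: kinetic sculpture + sound installation + portrait alcove + armor display + print gallery (67 m²).
Every optimal selection uses 5 exhibits.

5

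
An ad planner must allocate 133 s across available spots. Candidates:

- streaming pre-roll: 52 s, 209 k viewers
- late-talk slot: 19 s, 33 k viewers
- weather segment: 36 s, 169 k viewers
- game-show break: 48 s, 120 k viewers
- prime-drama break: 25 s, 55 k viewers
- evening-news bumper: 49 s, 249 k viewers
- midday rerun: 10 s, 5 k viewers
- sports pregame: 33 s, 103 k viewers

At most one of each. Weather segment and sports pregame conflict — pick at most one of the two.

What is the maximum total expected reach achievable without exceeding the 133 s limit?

538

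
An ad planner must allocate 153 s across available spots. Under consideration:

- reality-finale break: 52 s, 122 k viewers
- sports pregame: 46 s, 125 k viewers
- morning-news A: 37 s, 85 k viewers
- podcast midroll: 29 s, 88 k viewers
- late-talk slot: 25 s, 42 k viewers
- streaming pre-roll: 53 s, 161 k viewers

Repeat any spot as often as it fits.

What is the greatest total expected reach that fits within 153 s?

Filling by ratio: podcast midroll + 2×streaming pre-roll for 410, with 18 s left unused.
The 29 s tied up in podcast midroll is better spent on sports pregame — total rises to 447 (152 s).
That's the maximum — no swap from here does better than 447.

447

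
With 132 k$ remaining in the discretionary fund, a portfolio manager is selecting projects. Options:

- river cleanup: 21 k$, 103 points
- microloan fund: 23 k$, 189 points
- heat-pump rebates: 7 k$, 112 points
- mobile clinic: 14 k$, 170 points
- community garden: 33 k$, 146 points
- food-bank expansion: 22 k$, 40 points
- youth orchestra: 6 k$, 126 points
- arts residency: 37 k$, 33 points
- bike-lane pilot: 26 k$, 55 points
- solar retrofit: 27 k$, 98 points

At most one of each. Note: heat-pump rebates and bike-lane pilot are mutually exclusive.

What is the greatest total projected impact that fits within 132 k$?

944

River cleanup + microloan fund + heat-pump rebates + mobile clinic + community garden + youth orchestra + solar retrofit uses 131 of the 132 k$ and totals 944.
Next best is river cleanup + microloan fund + heat-pump rebates + mobile clinic + community garden + food-bank expansion + youth orchestra at 886 (126 k$) — short by 58.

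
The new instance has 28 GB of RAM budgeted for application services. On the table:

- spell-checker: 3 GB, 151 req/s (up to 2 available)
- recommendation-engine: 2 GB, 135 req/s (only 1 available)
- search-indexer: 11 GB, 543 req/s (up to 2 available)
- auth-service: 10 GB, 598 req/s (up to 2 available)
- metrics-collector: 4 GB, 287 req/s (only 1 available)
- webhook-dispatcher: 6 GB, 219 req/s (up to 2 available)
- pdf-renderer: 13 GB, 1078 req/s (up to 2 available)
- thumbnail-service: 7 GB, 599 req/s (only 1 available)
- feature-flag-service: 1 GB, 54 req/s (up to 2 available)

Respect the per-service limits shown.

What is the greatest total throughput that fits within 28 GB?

2291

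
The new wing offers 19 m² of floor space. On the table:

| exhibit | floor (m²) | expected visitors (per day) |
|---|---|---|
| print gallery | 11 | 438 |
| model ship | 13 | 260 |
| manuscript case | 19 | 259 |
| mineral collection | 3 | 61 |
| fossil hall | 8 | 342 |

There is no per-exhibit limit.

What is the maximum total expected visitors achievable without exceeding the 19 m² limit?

Density check — fossil hall 42.75, print gallery 39.82, mineral collection 20.33 are the best per m².
Greedy by ratio would take mineral collection + 2×fossil hall: 19 m² used, total 745.
The 11 m² tied up in mineral collection and fossil hall is better spent on print gallery — total rises to 780 (19 m²).
No other feasible combination exceeds 780.

780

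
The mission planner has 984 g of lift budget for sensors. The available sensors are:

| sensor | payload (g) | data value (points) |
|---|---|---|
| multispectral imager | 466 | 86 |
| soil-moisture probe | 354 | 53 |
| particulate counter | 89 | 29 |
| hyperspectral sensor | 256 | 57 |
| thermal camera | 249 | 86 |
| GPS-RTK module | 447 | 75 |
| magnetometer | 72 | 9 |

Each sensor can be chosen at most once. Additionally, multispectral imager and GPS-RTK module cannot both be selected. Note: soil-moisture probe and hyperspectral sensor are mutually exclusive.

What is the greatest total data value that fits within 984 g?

229

Best packing: multispectral imager + hyperspectral sensor + thermal camera — 971 g, 229 total.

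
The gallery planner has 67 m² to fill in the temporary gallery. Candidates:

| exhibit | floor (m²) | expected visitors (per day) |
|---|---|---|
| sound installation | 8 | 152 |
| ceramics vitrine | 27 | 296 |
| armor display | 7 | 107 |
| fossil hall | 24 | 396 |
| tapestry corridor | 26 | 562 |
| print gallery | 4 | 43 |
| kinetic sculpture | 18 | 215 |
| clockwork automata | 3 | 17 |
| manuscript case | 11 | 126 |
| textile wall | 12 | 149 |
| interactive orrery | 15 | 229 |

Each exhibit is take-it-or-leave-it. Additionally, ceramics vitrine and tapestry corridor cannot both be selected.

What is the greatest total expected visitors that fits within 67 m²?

Ranking by ratio (expected visitors/m²): tapestry corridor 21.62, sound installation 19.00, fossil hall 16.50, armor display 15.29.
Taking sound installation + armor display + fossil hall + tapestry corridor: 65 m² used, 1217 in expected visitors.

1217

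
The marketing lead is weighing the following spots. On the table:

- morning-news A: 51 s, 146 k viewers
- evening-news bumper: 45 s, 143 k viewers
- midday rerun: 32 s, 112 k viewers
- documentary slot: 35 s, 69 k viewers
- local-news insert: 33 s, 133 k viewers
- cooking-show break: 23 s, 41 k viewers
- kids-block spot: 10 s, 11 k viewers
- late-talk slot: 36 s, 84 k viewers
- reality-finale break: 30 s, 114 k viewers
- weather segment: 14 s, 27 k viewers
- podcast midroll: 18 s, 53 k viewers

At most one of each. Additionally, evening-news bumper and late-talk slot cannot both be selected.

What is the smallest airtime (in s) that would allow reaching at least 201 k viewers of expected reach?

Minimise s subject to total expected reach ≥ 201.
Taking midday rerun + reality-finale break gives 226 (≥ 201) for 62 s.
Below 62 s the best achievable stays under 201.

62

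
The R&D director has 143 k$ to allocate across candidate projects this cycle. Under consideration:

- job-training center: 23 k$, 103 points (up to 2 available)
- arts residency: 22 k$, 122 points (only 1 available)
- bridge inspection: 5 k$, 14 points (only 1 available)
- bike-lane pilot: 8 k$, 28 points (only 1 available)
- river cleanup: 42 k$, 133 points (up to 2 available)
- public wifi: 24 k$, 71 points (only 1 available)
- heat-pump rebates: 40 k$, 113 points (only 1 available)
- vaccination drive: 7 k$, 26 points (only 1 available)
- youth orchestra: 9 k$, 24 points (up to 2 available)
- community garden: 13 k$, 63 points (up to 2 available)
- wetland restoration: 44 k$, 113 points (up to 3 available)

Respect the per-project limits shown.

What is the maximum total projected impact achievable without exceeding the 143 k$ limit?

613

Density check — arts residency 5.55, community garden 4.85, job-training center 4.48 are the best per k$.
Taking the top-ratio projects first gives 2×job-training center + arts residency + bridge inspection + bike-lane pilot + public wifi + vaccination drive + 2×community garden for 593 (138 k$).
Dropping bridge inspection and bike-lane pilot and public wifi frees 37 k$; slotting in river cleanup (42 k$) lifts the total to 613 at 143 k$.
No other feasible combination exceeds 613.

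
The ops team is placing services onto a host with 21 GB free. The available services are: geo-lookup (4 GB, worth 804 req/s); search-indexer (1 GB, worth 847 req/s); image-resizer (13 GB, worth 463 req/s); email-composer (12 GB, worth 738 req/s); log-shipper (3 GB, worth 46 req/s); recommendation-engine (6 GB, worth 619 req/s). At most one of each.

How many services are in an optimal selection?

The maximum throughput within 21 GB is 2435.
geo-lookup + search-indexer + email-composer + log-shipper hits 2435 at 20 GB.
All optima have 4 services.

4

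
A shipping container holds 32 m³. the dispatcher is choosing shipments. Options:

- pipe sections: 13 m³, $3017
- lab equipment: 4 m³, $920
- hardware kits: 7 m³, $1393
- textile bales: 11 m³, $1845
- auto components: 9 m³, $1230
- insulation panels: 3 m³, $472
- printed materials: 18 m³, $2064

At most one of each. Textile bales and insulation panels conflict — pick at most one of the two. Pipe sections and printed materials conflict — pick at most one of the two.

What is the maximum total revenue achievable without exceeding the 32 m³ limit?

The ratio heuristic lands on pipe sections + lab equipment + hardware kits + insulation panels (5802) but leaves 5 m³ idle.
The 7 m³ tied up in lab equipment and insulation panels is better spent on textile bales — total rises to 6255 (31 m³).

6255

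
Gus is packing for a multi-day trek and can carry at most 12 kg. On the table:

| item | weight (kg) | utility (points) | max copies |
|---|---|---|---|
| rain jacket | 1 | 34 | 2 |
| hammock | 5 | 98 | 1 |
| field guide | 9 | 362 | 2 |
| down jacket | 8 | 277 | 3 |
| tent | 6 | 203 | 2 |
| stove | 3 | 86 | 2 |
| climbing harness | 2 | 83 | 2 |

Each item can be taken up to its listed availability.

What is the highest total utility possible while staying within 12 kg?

479

A density-first pass picks down jacket + 2×climbing harness — 443 at 12 kg.
The 10 kg tied up in down jacket and climbing harness is better spent on rain jacket + field guide — total rises to 479 (12 kg).
No other feasible combination exceeds 479.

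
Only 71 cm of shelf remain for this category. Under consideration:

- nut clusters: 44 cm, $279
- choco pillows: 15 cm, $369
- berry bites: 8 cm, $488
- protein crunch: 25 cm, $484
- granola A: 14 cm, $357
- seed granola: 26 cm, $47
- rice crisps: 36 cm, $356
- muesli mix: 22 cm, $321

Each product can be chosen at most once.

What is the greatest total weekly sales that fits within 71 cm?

Taking choco pillows + berry bites + protein crunch + granola A: 62 cm used, 1698 in weekly sales.

1698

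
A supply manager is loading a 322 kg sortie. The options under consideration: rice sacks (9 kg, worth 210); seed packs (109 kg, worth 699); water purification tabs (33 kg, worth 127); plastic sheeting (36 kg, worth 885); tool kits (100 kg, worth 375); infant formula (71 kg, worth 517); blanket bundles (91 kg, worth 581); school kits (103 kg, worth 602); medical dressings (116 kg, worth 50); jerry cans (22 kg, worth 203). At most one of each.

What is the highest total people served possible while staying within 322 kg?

Density check — plastic sheeting 24.58, rice sacks 23.33, jerry cans 9.23, infant formula 7.28 are the best per kg.
The ratio heuristic lands on rice sacks + seed packs + water purification tabs + plastic sheeting + infant formula + jerry cans (2641) but leaves 42 kg idle.
The 55 kg tied up in water purification tabs and jerry cans is better spent on blanket bundles — total rises to 2892 (316 kg).

2892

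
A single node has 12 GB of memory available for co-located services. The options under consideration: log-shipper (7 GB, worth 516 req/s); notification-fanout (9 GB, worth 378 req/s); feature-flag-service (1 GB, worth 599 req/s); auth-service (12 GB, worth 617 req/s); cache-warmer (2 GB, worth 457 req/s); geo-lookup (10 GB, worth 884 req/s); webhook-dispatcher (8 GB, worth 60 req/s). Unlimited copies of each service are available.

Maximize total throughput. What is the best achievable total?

12×feature-flag-service uses 12 of the 12 GB and totals 7188.

7188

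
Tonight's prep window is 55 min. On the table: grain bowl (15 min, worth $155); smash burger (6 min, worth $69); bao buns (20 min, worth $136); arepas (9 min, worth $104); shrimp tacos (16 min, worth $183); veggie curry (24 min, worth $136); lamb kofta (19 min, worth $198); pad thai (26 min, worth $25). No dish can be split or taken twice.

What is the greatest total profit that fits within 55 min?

554

Density check — arepas 11.56, smash burger 11.50, shrimp tacos 11.44, lamb kofta 10.42 are the best per min.
The ratio ordering already packs tightly: smash burger + arepas + shrimp tacos + lamb kofta, 50 min, 554.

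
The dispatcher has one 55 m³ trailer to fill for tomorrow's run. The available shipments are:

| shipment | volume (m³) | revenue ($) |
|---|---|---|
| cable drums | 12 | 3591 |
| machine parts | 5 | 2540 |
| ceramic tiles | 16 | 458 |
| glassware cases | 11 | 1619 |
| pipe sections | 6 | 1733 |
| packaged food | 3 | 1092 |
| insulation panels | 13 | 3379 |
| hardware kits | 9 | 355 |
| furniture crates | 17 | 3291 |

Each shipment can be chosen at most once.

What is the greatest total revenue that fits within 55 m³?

Ranking by ratio (revenue/m³): machine parts 508.00, packaged food 364.00, cable drums 299.25.
A density-first pass picks cable drums + machine parts + glassware cases + pipe sections + packaged food + insulation panels — 13954 at 50 m³.
Replace glassware cases and packaged food with furniture crates: the trade gains 580 net, giving 14534 at 53 m³.
The closest alternative, cable drums + machine parts + glassware cases + pipe sections + packaged food + insulation panels, reaches only 13954.

14534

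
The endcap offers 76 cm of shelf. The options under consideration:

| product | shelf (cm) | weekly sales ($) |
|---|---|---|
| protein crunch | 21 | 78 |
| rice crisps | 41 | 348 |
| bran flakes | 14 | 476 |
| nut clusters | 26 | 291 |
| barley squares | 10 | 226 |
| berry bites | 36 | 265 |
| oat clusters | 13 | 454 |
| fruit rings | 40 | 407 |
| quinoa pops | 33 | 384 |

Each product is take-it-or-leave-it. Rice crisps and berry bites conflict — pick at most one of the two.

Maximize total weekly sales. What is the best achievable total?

1540

Density check — oat clusters 34.92, bran flakes 34.00, barley squares 22.60 are the best per cm.
Best packing: bran flakes + barley squares + oat clusters + quinoa pops — 70 cm, 1540 total.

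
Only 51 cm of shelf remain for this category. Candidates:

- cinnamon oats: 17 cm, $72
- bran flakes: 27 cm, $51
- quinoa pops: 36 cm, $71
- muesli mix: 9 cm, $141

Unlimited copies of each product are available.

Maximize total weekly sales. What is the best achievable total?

The ratio ordering already packs tightly: 5×muesli mix, 45 cm, 705.
That's the maximum — no swap from here does better than 705.

705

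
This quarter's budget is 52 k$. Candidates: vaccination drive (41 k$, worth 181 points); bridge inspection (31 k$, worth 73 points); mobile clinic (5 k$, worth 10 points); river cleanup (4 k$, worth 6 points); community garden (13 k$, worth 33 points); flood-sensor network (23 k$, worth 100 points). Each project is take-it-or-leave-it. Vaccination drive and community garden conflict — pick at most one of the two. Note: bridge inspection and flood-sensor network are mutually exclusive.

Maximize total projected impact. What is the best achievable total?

197

Taking vaccination drive + mobile clinic + river cleanup: 50 k$ used, 197 in projected impact.
Runner-up vaccination drive + mobile clinic tops out at 191.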